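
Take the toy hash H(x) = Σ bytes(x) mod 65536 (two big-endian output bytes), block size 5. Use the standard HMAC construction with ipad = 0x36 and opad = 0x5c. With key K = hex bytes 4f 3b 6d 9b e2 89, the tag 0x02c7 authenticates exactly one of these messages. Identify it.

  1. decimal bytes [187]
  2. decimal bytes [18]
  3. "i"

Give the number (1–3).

2

Key hex bytes 4f 3b 6d 9b e2 89 is 6 bytes > B = 5, so hash it first: H(key) = 02 fd, then zero-pad to 5 bytes: K' = 02 fd 00 00 00.
K' ⊕ ipad = 34 cb 36 36 36; K' ⊕ opad = 5e a1 5c 5c 5c.
m1: inner = H(34 cb 36 36 36 bb) = 02 5c; tag = H(5e a1 5c 5c 5c 02 5c) = 0271
m2: inner = H(34 cb 36 36 36 12) = 01 b3; tag = H(5e a1 5c 5c 5c 01 b3) = 02c7 ← matches
m3: inner = H(34 cb 36 36 36 69) = 02 0a; tag = H(5e a1 5c 5c 5c 02 0a) = 021f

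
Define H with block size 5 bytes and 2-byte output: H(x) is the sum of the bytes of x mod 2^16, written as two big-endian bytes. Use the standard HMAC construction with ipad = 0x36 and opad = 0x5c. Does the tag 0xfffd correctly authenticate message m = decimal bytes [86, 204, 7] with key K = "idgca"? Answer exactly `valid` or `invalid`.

Key "idgca" = 69 64 67 63 61 is exactly B = 5 bytes: K' = 69 64 67 63 61.
K' ⊕ ipad = 5f 52 51 55 57; K' ⊕ opad = 35 38 3b 3f 3d.
Inner hash: sum = 95+82+81+85+87+86+204+7 = 727 → 02 d7.
Outer hash (recomputed tag): sum = 53+56+59+63+61+2+215 = 509 → 01 fd.
Recomputed tag = 01fd; claimed = fffd → mismatch.

invalid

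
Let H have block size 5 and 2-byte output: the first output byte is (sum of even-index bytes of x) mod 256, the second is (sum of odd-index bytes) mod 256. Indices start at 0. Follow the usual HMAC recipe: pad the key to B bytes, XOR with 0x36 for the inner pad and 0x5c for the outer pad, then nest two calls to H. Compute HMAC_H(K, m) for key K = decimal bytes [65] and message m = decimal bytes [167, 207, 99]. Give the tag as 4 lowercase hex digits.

Key decimal bytes [65] = 41 is 1 byte ≤ B = 5; zero-pad to 5 bytes: K' = 41 00 00 00 00.
K' ⊕ ipad = 77 36 36 36 36.  K' ⊕ opad = 1d 5c 5c 5c 5c.
Inner input = (K'⊕ipad) ∥ m = 77 36 36 36 36 ∥ a7 cf 63.
Inner hash: even-index sum = 434 mod 256 = 178; odd-index sum = 374 mod 256 = 118 → b2 76.
Outer input = (K'⊕opad) ∥ inner = 1d 5c 5c 5c 5c ∥ b2 76.
Outer hash (tag): even-index sum = 331 mod 256 = 75; odd-index sum = 362 mod 256 = 106 → 4b 6a.

4b6a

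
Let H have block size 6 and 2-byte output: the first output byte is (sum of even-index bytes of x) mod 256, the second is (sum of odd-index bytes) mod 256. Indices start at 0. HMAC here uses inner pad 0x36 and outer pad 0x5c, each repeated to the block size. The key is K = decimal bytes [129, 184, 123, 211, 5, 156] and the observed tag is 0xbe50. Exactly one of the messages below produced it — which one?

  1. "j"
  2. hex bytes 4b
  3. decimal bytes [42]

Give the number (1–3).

Key decimal bytes [129, 184, 123, 211, 5, 156] = 81 b8 7b d3 05 9c is exactly B = 6 bytes: K' = 81 b8 7b d3 05 9c.
K' ⊕ ipad = b7 8e 4d e5 33 aa; K' ⊕ opad = dd e4 27 8f 59 c0.
m1: inner = H(b7 8e 4d e5 33 aa 6a) = a1 1d; tag = H(dd e4 27 8f 59 c0 a1 1d) = fe50
m2: inner = H(b7 8e 4d e5 33 aa 4b) = 82 1d; tag = H(dd e4 27 8f 59 c0 82 1d) = df50
m3: inner = H(b7 8e 4d e5 33 aa 2a) = 61 1d; tag = H(dd e4 27 8f 59 c0 61 1d) = be50 ← matches

3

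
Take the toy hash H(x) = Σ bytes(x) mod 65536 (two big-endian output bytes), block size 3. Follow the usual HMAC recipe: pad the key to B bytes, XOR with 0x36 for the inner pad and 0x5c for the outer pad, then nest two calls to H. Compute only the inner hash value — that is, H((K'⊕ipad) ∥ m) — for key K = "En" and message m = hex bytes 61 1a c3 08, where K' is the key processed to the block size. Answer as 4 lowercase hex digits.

Key "En" = 45 6e is 2 bytes ≤ B = 3; zero-pad to 3 bytes: K' = 45 6e 00.
K' ⊕ ipad = 73 58 36.
Inner input = 73 58 36 ∥ 61 1a c3 08.
Inner hash: sum = 115+88+54+97+26+195+8 = 583 → 02 47.

0247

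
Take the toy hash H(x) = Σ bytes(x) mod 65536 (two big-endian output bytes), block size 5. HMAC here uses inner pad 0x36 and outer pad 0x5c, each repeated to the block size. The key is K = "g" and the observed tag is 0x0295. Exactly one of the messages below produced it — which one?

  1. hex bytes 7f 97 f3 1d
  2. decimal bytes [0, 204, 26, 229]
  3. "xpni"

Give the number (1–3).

Key "g" = 67 is 1 byte ≤ B = 5; zero-pad to 5 bytes: K' = 67 00 00 00 00.
K' ⊕ ipad = 51 36 36 36 36; K' ⊕ opad = 3b 5c 5c 5c 5c.
m1: inner = H(51 36 36 36 36 7f 97 f3 1d) = 03 4f; tag = H(3b 5c 5c 5c 5c 03 4f) = 01fd
m2: inner = H(51 36 36 36 36 00 cc 1a e5) = 02 f4; tag = H(3b 5c 5c 5c 5c 02 f4) = 02a1
m3: inner = H(51 36 36 36 36 78 70 6e 69) = 02 e8; tag = H(3b 5c 5c 5c 5c 02 e8) = 0295 ← matches

3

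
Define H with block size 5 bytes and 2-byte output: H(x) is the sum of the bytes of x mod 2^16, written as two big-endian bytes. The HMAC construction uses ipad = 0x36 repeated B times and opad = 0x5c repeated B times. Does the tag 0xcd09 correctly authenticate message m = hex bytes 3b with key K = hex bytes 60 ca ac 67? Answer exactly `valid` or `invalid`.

Key hex bytes 60 ca ac 67 is 4 bytes ≤ B = 5; zero-pad to 5 bytes: K' = 60 ca ac 67 00.
K' ⊕ ipad = 56 fc 9a 51 36; K' ⊕ opad = 3c 96 f0 3b 5c.
Inner hash: sum = 86+252+154+81+54+59 = 686 → 02 ae.
Outer hash (recomputed tag): sum = 60+150+240+59+92+2+174 = 777 → 03 09.
Recomputed tag = 0309; claimed = cd09 → mismatch.

invalid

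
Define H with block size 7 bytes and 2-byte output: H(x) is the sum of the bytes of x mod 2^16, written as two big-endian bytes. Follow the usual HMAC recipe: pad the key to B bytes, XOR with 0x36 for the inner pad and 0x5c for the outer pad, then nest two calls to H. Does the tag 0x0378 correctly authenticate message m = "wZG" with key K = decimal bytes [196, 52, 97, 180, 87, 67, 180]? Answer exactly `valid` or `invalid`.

Key decimal bytes [196, 52, 97, 180, 87, 67, 180] = c4 34 61 b4 57 43 b4 is exactly B = 7 bytes: K' = c4 34 61 b4 57 43 b4.
K' ⊕ ipad = f2 02 57 82 61 75 82; K' ⊕ opad = 98 68 3d e8 0b 1f e8.
Inner hash: sum = 242+2+87+130+97+117+130+119+90+71 = 1085 → 04 3d.
Outer hash (recomputed tag): sum = 152+104+61+232+11+31+232+4+61 = 888 → 03 78.
Recomputed tag = 0378; claimed = 0378 → match.

valid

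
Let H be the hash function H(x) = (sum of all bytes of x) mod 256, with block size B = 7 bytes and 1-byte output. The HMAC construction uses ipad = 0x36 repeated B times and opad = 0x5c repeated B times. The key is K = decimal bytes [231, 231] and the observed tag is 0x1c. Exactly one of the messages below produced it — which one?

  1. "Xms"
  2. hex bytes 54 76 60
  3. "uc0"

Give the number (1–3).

Key decimal bytes [231, 231] = e7 e7 is 2 bytes ≤ B = 7; zero-pad to 7 bytes: K' = e7 e7 00 00 00 00 00.
K' ⊕ ipad = d1 d1 36 36 36 36 36; K' ⊕ opad = bb bb 5c 5c 5c 5c 5c.
m1: inner = H(d1 d1 36 36 36 36 36 58 6d 73) = e8; tag = H(bb bb 5c 5c 5c 5c 5c e8) = 2a
m2: inner = H(d1 d1 36 36 36 36 36 54 76 60) = da; tag = H(bb bb 5c 5c 5c 5c 5c da) = 1c ← matches
m3: inner = H(d1 d1 36 36 36 36 36 75 63 30) = b8; tag = H(bb bb 5c 5c 5c 5c 5c b8) = fa

2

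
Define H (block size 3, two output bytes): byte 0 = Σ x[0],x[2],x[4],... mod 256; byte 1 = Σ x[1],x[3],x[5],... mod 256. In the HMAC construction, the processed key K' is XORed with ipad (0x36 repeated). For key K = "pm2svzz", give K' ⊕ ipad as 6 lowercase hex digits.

a46c36

Key "pm2svzz" = 70 6d 32 73 76 7a 7a is 7 bytes > B = 3, so hash it first: H(key) = 92 5a, then zero-pad to 3 bytes: K' = 92 5a 00.
XOR each byte with 0x36: 92⊕36=a4, 5a⊕36=6c, 00⊕36=36.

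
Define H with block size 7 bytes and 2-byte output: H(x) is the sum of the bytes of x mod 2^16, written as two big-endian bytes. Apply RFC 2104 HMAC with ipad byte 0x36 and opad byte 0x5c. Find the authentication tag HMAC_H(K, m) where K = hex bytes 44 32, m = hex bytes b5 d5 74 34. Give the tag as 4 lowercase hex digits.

030b

Key hex bytes 44 32 is 2 bytes ≤ B = 7; zero-pad to 7 bytes: K' = 44 32 00 00 00 00 00.
K' ⊕ ipad = 72 04 36 36 36 36 36.  K' ⊕ opad = 18 6e 5c 5c 5c 5c 5c.
Inner input = (K'⊕ipad) ∥ m = 72 04 36 36 36 36 36 ∥ b5 d5 74 34.
Inner hash: sum = 114+4+54+54+54+54+54+181+213+116+52 = 950 → 03 b6.
Outer input = (K'⊕opad) ∥ inner = 18 6e 5c 5c 5c 5c 5c ∥ 03 b6.
Outer hash (tag): sum = 24+110+92+92+92+92+92+3+182 = 779 → 03 0b.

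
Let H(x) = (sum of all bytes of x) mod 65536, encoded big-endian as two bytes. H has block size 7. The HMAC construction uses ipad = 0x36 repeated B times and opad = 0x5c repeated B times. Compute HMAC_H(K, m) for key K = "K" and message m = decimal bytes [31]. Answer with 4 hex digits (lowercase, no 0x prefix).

0320

Key "K" = 4b is 1 byte ≤ B = 7; zero-pad to 7 bytes: K' = 4b 00 00 00 00 00 00.
K' ⊕ ipad = 7d 36 36 36 36 36 36.  K' ⊕ opad = 17 5c 5c 5c 5c 5c 5c.
Inner input = (K'⊕ipad) ∥ m = 7d 36 36 36 36 36 36 ∥ 1f.
Inner hash: sum = 125+54+54+54+54+54+54+31 = 480 → 01 e0.
Outer input = (K'⊕opad) ∥ inner = 17 5c 5c 5c 5c 5c 5c ∥ 01 e0.
Outer hash (tag): sum = 23+92+92+92+92+92+92+1+224 = 800 → 03 20.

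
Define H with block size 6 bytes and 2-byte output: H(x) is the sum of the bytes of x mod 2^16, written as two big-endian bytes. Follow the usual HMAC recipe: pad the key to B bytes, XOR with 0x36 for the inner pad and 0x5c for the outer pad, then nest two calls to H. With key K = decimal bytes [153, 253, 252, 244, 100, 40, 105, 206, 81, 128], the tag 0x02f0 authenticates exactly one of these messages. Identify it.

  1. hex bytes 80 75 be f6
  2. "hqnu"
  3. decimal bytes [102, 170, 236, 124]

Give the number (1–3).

Key decimal bytes [153, 253, 252, 244, 100, 40, 105, 206, 81, 128] = 99 fd fc f4 64 28 69 ce 51 80 is 10 bytes > B = 6, so hash it first: H(key) = 06 1a, then zero-pad to 6 bytes: K' = 06 1a 00 00 00 00.
K' ⊕ ipad = 30 2c 36 36 36 36; K' ⊕ opad = 5a 46 5c 5c 5c 5c.
m1: inner = H(30 2c 36 36 36 36 80 75 be f6) = 03 dd; tag = H(5a 46 5c 5c 5c 5c 03 dd) = 02f0 ← matches
m2: inner = H(30 2c 36 36 36 36 68 71 6e 75) = 02 f0; tag = H(5a 46 5c 5c 5c 5c 02 f0) = 0302
m3: inner = H(30 2c 36 36 36 36 66 aa ec 7c) = 03 ac; tag = H(5a 46 5c 5c 5c 5c 03 ac) = 02bf

1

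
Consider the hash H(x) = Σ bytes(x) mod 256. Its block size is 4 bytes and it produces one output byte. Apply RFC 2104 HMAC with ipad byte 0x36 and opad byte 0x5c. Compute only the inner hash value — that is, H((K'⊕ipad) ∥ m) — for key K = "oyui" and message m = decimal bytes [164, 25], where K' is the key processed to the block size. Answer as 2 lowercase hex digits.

07

Key "oyui" = 6f 79 75 69 is exactly B = 4 bytes: K' = 6f 79 75 69.
K' ⊕ ipad = 59 4f 43 5f.
Inner input = 59 4f 43 5f ∥ a4 19.
Inner hash: sum = 89+79+67+95+164+25 = 519; mod 256 = 7 → 07.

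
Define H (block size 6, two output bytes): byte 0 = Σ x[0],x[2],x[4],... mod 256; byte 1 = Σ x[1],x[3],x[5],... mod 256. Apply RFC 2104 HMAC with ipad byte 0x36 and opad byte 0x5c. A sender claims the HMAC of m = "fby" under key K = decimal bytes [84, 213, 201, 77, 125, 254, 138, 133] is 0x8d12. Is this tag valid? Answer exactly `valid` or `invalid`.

valid

Key decimal bytes [84, 213, 201, 77, 125, 254, 138, 133] = 54 d5 c9 4d 7d fe 8a 85 is 8 bytes > B = 6, so hash it first: H(key) = 24 a5, then zero-pad to 6 bytes: K' = 24 a5 00 00 00 00.
K' ⊕ ipad = 12 93 36 36 36 36; K' ⊕ opad = 78 f9 5c 5c 5c 5c.
Inner hash: even-index sum = 349 mod 256 = 93; odd-index sum = 353 mod 256 = 97 → 5d 61.
Outer hash (recomputed tag): even-index sum = 397 mod 256 = 141; odd-index sum = 530 mod 256 = 18 → 8d 12.
Recomputed tag = 8d12; claimed = 8d12 → match.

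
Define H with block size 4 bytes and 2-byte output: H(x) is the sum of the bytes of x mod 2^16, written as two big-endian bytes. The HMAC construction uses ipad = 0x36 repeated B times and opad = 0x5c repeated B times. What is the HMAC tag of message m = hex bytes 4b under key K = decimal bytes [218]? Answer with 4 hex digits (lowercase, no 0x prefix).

0274

Key decimal bytes [218] = da is 1 byte ≤ B = 4; zero-pad to 4 bytes: K' = da 00 00 00.
K' ⊕ ipad = ec 36 36 36.  K' ⊕ opad = 86 5c 5c 5c.
Inner input = (K'⊕ipad) ∥ m = ec 36 36 36 ∥ 4b.
Inner hash: sum = 236+54+54+54+75 = 473 → 01 d9.
Outer input = (K'⊕opad) ∥ inner = 86 5c 5c 5c ∥ 01 d9.
Outer hash (tag): sum = 134+92+92+92+1+217 = 628 → 02 74.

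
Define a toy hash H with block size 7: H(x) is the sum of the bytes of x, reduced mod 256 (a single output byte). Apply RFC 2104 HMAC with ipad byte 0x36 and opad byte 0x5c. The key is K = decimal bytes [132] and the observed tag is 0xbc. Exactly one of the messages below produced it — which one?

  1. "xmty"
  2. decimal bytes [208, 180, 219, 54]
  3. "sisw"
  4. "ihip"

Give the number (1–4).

Key decimal bytes [132] = 84 is 1 byte ≤ B = 7; zero-pad to 7 bytes: K' = 84 00 00 00 00 00 00.
K' ⊕ ipad = b2 36 36 36 36 36 36; K' ⊕ opad = d8 5c 5c 5c 5c 5c 5c.
m1: inner = H(b2 36 36 36 36 36 36 78 6d 74 79) = c8; tag = H(d8 5c 5c 5c 5c 5c 5c c8) = c8
m2: inner = H(b2 36 36 36 36 36 36 d0 b4 db 36) = 8b; tag = H(d8 5c 5c 5c 5c 5c 5c 8b) = 8b
m3: inner = H(b2 36 36 36 36 36 36 73 69 73 77) = bc; tag = H(d8 5c 5c 5c 5c 5c 5c bc) = bc ← matches
m4: inner = H(b2 36 36 36 36 36 36 69 68 69 70) = a0; tag = H(d8 5c 5c 5c 5c 5c 5c a0) = a0

3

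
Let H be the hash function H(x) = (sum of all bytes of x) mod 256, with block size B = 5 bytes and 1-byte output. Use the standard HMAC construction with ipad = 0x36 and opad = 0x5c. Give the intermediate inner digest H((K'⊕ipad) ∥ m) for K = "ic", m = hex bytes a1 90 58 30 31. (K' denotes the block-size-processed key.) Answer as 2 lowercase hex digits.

Key "ic" = 69 63 is 2 bytes ≤ B = 5; zero-pad to 5 bytes: K' = 69 63 00 00 00.
K' ⊕ ipad = 5f 55 36 36 36.
Inner input = 5f 55 36 36 36 ∥ a1 90 58 30 31.
Inner hash: sum = 95+85+54+54+54+161+144+88+48+49 = 832; mod 256 = 64 → 40.

40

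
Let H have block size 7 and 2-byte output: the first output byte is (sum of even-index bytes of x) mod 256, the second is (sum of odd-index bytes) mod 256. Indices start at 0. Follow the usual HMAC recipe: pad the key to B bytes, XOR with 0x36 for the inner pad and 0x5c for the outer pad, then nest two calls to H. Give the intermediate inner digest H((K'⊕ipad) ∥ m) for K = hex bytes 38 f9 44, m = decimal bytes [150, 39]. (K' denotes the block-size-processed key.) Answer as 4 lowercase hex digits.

Key hex bytes 38 f9 44 is 3 bytes ≤ B = 7; zero-pad to 7 bytes: K' = 38 f9 44 00 00 00 00.
K' ⊕ ipad = 0e cf 72 36 36 36 36.
Inner input = 0e cf 72 36 36 36 36 ∥ 96 27.
Inner hash: even-index sum = 275 mod 256 = 19; odd-index sum = 465 mod 256 = 209 → 13 d1.

13d1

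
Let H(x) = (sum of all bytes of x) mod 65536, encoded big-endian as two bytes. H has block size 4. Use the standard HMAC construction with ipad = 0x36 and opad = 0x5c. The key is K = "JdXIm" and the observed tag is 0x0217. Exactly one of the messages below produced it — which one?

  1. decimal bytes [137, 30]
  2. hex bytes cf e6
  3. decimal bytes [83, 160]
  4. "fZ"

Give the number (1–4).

3

Key "JdXIm" = 4a 64 58 49 6d is 5 bytes > B = 4, so hash it first: H(key) = 01 bc, then zero-pad to 4 bytes: K' = 01 bc 00 00.
K' ⊕ ipad = 37 8a 36 36; K' ⊕ opad = 5d e0 5c 5c.
m1: inner = H(37 8a 36 36 89 1e) = 01 d4; tag = H(5d e0 5c 5c 01 d4) = 02ca
m2: inner = H(37 8a 36 36 cf e6) = 02 e2; tag = H(5d e0 5c 5c 02 e2) = 02d9
m3: inner = H(37 8a 36 36 53 a0) = 02 20; tag = H(5d e0 5c 5c 02 20) = 0217 ← matches
m4: inner = H(37 8a 36 36 66 5a) = 01 ed; tag = H(5d e0 5c 5c 01 ed) = 02e3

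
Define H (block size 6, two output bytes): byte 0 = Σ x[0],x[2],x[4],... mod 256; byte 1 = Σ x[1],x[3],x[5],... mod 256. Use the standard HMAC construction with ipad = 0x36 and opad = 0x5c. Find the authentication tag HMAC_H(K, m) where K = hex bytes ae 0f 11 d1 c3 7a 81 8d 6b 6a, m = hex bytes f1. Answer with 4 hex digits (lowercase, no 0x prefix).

9f98

Key hex bytes ae 0f 11 d1 c3 7a 81 8d 6b 6a is 10 bytes > B = 6, so hash it first: H(key) = 6e 51, then zero-pad to 6 bytes: K' = 6e 51 00 00 00 00.
K' ⊕ ipad = 58 67 36 36 36 36.  K' ⊕ opad = 32 0d 5c 5c 5c 5c.
Inner input = (K'⊕ipad) ∥ m = 58 67 36 36 36 36 ∥ f1.
Inner hash: even-index sum = 437 mod 256 = 181; odd-index sum = 211 mod 256 = 211 → b5 d3.
Outer input = (K'⊕opad) ∥ inner = 32 0d 5c 5c 5c 5c ∥ b5 d3.
Outer hash (tag): even-index sum = 415 mod 256 = 159; odd-index sum = 408 mod 256 = 152 → 9f 98.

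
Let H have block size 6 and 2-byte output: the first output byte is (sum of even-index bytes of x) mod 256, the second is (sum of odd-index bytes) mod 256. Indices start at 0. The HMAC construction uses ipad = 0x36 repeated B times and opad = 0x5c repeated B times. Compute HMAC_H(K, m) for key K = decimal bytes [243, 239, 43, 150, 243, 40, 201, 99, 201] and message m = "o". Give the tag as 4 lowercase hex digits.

2796

Key decimal bytes [243, 239, 43, 150, 243, 40, 201, 99, 201] = f3 ef 2b 96 f3 28 c9 63 c9 is 9 bytes > B = 6, so hash it first: H(key) = a3 10, then zero-pad to 6 bytes: K' = a3 10 00 00 00 00.
K' ⊕ ipad = 95 26 36 36 36 36.  K' ⊕ opad = ff 4c 5c 5c 5c 5c.
Inner input = (K'⊕ipad) ∥ m = 95 26 36 36 36 36 ∥ 6f.
Inner hash: even-index sum = 368 mod 256 = 112; odd-index sum = 146 mod 256 = 146 → 70 92.
Outer input = (K'⊕opad) ∥ inner = ff 4c 5c 5c 5c 5c ∥ 70 92.
Outer hash (tag): even-index sum = 551 mod 256 = 39; odd-index sum = 406 mod 256 = 150 → 27 96.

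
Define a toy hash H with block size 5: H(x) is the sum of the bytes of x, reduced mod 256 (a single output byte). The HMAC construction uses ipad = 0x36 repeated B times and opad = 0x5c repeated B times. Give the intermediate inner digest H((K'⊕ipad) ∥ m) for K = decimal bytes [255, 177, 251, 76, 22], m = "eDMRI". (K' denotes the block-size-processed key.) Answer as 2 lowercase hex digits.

Key decimal bytes [255, 177, 251, 76, 22] = ff b1 fb 4c 16 is exactly B = 5 bytes: K' = ff b1 fb 4c 16.
K' ⊕ ipad = c9 87 cd 7a 20.
Inner input = c9 87 cd 7a 20 ∥ 65 44 4d 52 49.
Inner hash: sum = 201+135+205+122+32+101+68+77+82+73 = 1096; mod 256 = 72 → 48.

48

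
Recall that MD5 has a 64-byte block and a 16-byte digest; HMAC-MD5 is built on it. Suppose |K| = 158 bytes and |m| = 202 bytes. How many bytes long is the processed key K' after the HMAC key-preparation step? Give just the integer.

Key is 158 > 64 bytes, so it is hashed to 16 bytes then zero-padded to 64: |K'| = 64.

64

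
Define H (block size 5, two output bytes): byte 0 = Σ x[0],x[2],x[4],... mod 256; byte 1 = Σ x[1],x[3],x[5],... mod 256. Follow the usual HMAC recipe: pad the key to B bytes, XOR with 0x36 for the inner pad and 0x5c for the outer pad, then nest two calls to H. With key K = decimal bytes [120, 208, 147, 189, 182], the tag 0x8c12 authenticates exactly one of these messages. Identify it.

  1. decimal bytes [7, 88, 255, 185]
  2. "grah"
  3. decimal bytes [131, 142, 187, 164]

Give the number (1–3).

Key decimal bytes [120, 208, 147, 189, 182] = 78 d0 93 bd b6 is exactly B = 5 bytes: K' = 78 d0 93 bd b6.
K' ⊕ ipad = 4e e6 a5 8b 80; K' ⊕ opad = 24 8c cf e1 ea.
m1: inner = H(4e e6 a5 8b 80 07 58 ff b9) = 84 77; tag = H(24 8c cf e1 ea 84 77) = 54f1
m2: inner = H(4e e6 a5 8b 80 67 72 61 68) = 4d 39; tag = H(24 8c cf e1 ea 4d 39) = 16ba
m3: inner = H(4e e6 a5 8b 80 83 8e bb a4) = a5 af; tag = H(24 8c cf e1 ea a5 af) = 8c12 ← matches

3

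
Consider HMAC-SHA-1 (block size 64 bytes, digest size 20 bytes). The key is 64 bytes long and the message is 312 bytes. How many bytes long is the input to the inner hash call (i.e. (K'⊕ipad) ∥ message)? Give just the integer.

Key is 64 ≤ 64 bytes, zero-padded: |K'| = 64.
Inner input = (K'⊕ipad) ∥ m → 64 + 312 = 376 bytes.

376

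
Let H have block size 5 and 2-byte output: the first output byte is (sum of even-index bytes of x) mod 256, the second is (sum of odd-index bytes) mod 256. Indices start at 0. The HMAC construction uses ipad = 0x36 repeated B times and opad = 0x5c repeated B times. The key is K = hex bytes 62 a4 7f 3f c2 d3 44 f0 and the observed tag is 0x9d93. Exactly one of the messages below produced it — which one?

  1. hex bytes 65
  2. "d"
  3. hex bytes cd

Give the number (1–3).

Key hex bytes 62 a4 7f 3f c2 d3 44 f0 is 8 bytes > B = 5, so hash it first: H(key) = e7 a6, then zero-pad to 5 bytes: K' = e7 a6 00 00 00.
K' ⊕ ipad = d1 90 36 36 36; K' ⊕ opad = bb fa 5c 5c 5c.
m1: inner = H(d1 90 36 36 36 65) = 3d 2b; tag = H(bb fa 5c 5c 5c 3d 2b) = 9e93
m2: inner = H(d1 90 36 36 36 64) = 3d 2a; tag = H(bb fa 5c 5c 5c 3d 2a) = 9d93 ← matches
m3: inner = H(d1 90 36 36 36 cd) = 3d 93; tag = H(bb fa 5c 5c 5c 3d 93) = 0693

2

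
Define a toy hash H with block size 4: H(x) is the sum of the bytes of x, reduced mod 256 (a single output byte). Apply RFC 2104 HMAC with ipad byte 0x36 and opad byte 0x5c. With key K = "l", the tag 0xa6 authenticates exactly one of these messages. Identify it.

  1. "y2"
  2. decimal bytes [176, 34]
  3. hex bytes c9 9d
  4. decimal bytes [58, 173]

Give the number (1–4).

3

Key "l" = 6c is 1 byte ≤ B = 4; zero-pad to 4 bytes: K' = 6c 00 00 00.
K' ⊕ ipad = 5a 36 36 36; K' ⊕ opad = 30 5c 5c 5c.
m1: inner = H(5a 36 36 36 79 32) = a7; tag = H(30 5c 5c 5c a7) = eb
m2: inner = H(5a 36 36 36 b0 22) = ce; tag = H(30 5c 5c 5c ce) = 12
m3: inner = H(5a 36 36 36 c9 9d) = 62; tag = H(30 5c 5c 5c 62) = a6 ← matches
m4: inner = H(5a 36 36 36 3a ad) = e3; tag = H(30 5c 5c 5c e3) = 27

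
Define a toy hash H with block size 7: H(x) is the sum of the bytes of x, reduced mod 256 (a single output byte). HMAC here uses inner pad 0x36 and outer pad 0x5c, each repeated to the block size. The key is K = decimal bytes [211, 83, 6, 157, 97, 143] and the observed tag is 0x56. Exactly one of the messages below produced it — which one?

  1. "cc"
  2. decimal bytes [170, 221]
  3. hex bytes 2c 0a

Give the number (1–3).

1

Key decimal bytes [211, 83, 6, 157, 97, 143] = d3 53 06 9d 61 8f is 6 bytes ≤ B = 7; zero-pad to 7 bytes: K' = d3 53 06 9d 61 8f 00.
K' ⊕ ipad = e5 65 30 ab 57 b9 36; K' ⊕ opad = 8f 0f 5a c1 3d d3 5c.
m1: inner = H(e5 65 30 ab 57 b9 36 63 63) = 31; tag = H(8f 0f 5a c1 3d d3 5c 31) = 56 ← matches
m2: inner = H(e5 65 30 ab 57 b9 36 aa dd) = f2; tag = H(8f 0f 5a c1 3d d3 5c f2) = 17
m3: inner = H(e5 65 30 ab 57 b9 36 2c 0a) = a1; tag = H(8f 0f 5a c1 3d d3 5c a1) = c6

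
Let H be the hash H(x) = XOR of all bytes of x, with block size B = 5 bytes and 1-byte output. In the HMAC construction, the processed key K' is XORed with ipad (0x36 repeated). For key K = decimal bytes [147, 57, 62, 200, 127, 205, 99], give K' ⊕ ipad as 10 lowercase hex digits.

bb36363636

Key decimal bytes [147, 57, 62, 200, 127, 205, 99] = 93 39 3e c8 7f cd 63 is 7 bytes > B = 5, so hash it first: H(key) = 8d, then zero-pad to 5 bytes: K' = 8d 00 00 00 00.
XOR each byte with 0x36: 8d⊕36=bb, 00⊕36=36, 00⊕36=36, 00⊕36=36, 00⊕36=36.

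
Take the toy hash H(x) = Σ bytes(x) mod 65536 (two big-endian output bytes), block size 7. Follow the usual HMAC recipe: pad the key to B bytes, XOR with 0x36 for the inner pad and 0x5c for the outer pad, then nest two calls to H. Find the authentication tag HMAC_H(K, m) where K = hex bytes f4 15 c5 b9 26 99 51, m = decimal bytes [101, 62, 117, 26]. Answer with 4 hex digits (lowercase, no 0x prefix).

047e

Key hex bytes f4 15 c5 b9 26 99 51 is exactly B = 7 bytes: K' = f4 15 c5 b9 26 99 51.
K' ⊕ ipad = c2 23 f3 8f 10 af 67.  K' ⊕ opad = a8 49 99 e5 7a c5 0d.
Inner input = (K'⊕ipad) ∥ m = c2 23 f3 8f 10 af 67 ∥ 65 3e 75 1a.
Inner hash: sum = 194+35+243+143+16+175+103+101+62+117+26 = 1215 → 04 bf.
Outer input = (K'⊕opad) ∥ inner = a8 49 99 e5 7a c5 0d ∥ 04 bf.
Outer hash (tag): sum = 168+73+153+229+122+197+13+4+191 = 1150 → 04 7e.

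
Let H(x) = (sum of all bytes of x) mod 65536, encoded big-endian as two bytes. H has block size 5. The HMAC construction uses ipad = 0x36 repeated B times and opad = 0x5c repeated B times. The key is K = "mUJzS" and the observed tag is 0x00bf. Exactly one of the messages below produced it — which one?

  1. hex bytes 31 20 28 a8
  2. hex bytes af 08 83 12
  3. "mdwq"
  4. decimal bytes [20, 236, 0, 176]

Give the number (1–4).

2

Key "mUJzS" = 6d 55 4a 7a 53 is exactly B = 5 bytes: K' = 6d 55 4a 7a 53.
K' ⊕ ipad = 5b 63 7c 4c 65; K' ⊕ opad = 31 09 16 26 0f.
m1: inner = H(5b 63 7c 4c 65 31 20 28 a8) = 03 0c; tag = H(31 09 16 26 0f 03 0c) = 0094
m2: inner = H(5b 63 7c 4c 65 af 08 83 12) = 03 37; tag = H(31 09 16 26 0f 03 37) = 00bf ← matches
m3: inner = H(5b 63 7c 4c 65 6d 64 77 71) = 03 a4; tag = H(31 09 16 26 0f 03 a4) = 012c
m4: inner = H(5b 63 7c 4c 65 14 ec 00 b0) = 03 9b; tag = H(31 09 16 26 0f 03 9b) = 0123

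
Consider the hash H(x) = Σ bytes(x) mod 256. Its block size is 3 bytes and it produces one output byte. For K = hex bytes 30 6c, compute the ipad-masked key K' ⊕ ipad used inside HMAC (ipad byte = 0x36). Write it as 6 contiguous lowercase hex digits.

065a36

Key hex bytes 30 6c is 2 bytes ≤ B = 3; zero-pad to 3 bytes: K' = 30 6c 00.
XOR each byte with 0x36: 30⊕36=06, 6c⊕36=5a, 00⊕36=36.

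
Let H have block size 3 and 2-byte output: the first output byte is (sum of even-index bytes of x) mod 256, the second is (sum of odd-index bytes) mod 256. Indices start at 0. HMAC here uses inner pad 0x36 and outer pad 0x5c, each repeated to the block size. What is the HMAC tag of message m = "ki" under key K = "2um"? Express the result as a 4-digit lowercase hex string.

Key "2um" = 32 75 6d is exactly B = 3 bytes: K' = 32 75 6d.
K' ⊕ ipad = 04 43 5b.  K' ⊕ opad = 6e 29 31.
Inner input = (K'⊕ipad) ∥ m = 04 43 5b ∥ 6b 69.
Inner hash: even-index sum = 200 mod 256 = 200; odd-index sum = 174 mod 256 = 174 → c8 ae.
Outer input = (K'⊕opad) ∥ inner = 6e 29 31 ∥ c8 ae.
Outer hash (tag): even-index sum = 333 mod 256 = 77; odd-index sum = 241 mod 256 = 241 → 4d f1.

4df1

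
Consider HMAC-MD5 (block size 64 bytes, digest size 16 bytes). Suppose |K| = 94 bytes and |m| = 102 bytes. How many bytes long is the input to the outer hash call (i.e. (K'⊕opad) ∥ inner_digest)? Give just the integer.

Key is 94 > 64 bytes, so it is hashed to 16 bytes then zero-padded to 64: |K'| = 64.
Outer input = (K'⊕opad) ∥ H(inner) → 64 + 16 = 80 bytes.

80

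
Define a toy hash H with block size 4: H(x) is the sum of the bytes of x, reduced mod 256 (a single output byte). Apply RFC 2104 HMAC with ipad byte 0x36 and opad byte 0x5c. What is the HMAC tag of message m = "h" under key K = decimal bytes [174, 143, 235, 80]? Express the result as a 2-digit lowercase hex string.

Key decimal bytes [174, 143, 235, 80] = ae 8f eb 50 is exactly B = 4 bytes: K' = ae 8f eb 50.
K' ⊕ ipad = 98 b9 dd 66.  K' ⊕ opad = f2 d3 b7 0c.
Inner input = (K'⊕ipad) ∥ m = 98 b9 dd 66 ∥ 68.
Inner hash: sum = 152+185+221+102+104 = 764; mod 256 = 252 → fc.
Outer input = (K'⊕opad) ∥ inner = f2 d3 b7 0c ∥ fc.
Outer hash (tag): sum = 242+211+183+12+252 = 900; mod 256 = 132 → 84.

84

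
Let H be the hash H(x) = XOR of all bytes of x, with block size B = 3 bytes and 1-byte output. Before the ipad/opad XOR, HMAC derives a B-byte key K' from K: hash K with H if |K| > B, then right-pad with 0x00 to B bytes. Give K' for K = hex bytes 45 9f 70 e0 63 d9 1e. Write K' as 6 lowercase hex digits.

|K| = 7 > B = 3, so first hash the key.
H(K): XOR 45⊕9f⊕70⊕e0⊕63⊕d9⊕1e = ee.
Zero-pad H(K) = ee to 3 bytes: K' = ee 00 00.

ee0000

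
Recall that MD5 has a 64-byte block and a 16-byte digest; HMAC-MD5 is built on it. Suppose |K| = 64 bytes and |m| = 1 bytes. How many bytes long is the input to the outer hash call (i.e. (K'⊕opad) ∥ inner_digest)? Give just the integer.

80

Key is 64 ≤ 64 bytes, zero-padded: |K'| = 64.
Outer input = (K'⊕opad) ∥ H(inner) → 64 + 16 = 80 bytes.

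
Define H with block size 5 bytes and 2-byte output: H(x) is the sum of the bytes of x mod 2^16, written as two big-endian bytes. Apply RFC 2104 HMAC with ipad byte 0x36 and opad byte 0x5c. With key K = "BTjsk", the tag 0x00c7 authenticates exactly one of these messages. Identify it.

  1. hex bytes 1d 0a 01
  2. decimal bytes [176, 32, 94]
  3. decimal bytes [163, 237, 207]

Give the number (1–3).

Key "BTjsk" = 42 54 6a 73 6b is exactly B = 5 bytes: K' = 42 54 6a 73 6b.
K' ⊕ ipad = 74 62 5c 45 5d; K' ⊕ opad = 1e 08 36 2f 37.
m1: inner = H(74 62 5c 45 5d 1d 0a 01) = 01 fc; tag = H(1e 08 36 2f 37 01 fc) = 01bf
m2: inner = H(74 62 5c 45 5d b0 20 5e) = 03 02; tag = H(1e 08 36 2f 37 03 02) = 00c7 ← matches
m3: inner = H(74 62 5c 45 5d a3 ed cf) = 04 33; tag = H(1e 08 36 2f 37 04 33) = 00f9

2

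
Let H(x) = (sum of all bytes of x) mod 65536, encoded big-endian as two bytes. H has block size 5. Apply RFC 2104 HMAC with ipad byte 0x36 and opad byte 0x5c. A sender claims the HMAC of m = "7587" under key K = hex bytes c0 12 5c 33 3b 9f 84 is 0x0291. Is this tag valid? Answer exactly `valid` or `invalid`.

valid

Key hex bytes c0 12 5c 33 3b 9f 84 is 7 bytes > B = 5, so hash it first: H(key) = 02 bf, then zero-pad to 5 bytes: K' = 02 bf 00 00 00.
K' ⊕ ipad = 34 89 36 36 36; K' ⊕ opad = 5e e3 5c 5c 5c.
Inner hash: sum = 52+137+54+54+54+55+53+56+55 = 570 → 02 3a.
Outer hash (recomputed tag): sum = 94+227+92+92+92+2+58 = 657 → 02 91.
Recomputed tag = 0291; claimed = 0291 → match.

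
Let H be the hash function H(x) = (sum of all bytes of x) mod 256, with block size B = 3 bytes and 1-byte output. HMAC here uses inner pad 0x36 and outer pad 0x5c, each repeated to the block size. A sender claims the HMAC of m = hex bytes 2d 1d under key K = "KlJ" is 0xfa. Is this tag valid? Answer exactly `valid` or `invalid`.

Key "KlJ" = 4b 6c 4a is exactly B = 3 bytes: K' = 4b 6c 4a.
K' ⊕ ipad = 7d 5a 7c; K' ⊕ opad = 17 30 16.
Inner hash: sum = 125+90+124+45+29 = 413; mod 256 = 157 → 9d.
Outer hash (recomputed tag): sum = 23+48+22+157 = 250 → fa.
Recomputed tag = fa; claimed = fa → match.

valid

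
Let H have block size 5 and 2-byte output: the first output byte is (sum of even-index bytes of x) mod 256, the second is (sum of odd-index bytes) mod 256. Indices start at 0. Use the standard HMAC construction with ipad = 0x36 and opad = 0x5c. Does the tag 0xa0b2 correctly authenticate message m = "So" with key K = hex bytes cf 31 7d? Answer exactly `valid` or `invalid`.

valid

Key hex bytes cf 31 7d is 3 bytes ≤ B = 5; zero-pad to 5 bytes: K' = cf 31 7d 00 00.
K' ⊕ ipad = f9 07 4b 36 36; K' ⊕ opad = 93 6d 21 5c 5c.
Inner hash: even-index sum = 489 mod 256 = 233; odd-index sum = 144 mod 256 = 144 → e9 90.
Outer hash (recomputed tag): even-index sum = 416 mod 256 = 160; odd-index sum = 434 mod 256 = 178 → a0 b2.
Recomputed tag = a0b2; claimed = a0b2 → match.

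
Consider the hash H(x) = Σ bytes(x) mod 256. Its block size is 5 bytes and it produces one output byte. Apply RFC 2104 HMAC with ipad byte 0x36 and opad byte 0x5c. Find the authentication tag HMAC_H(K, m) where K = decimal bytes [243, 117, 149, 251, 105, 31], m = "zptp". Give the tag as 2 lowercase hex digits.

Key decimal bytes [243, 117, 149, 251, 105, 31] = f3 75 95 fb 69 1f is 6 bytes > B = 5, so hash it first: H(key) = 80, then zero-pad to 5 bytes: K' = 80 00 00 00 00.
K' ⊕ ipad = b6 36 36 36 36.  K' ⊕ opad = dc 5c 5c 5c 5c.
Inner input = (K'⊕ipad) ∥ m = b6 36 36 36 36 ∥ 7a 70 74 70.
Inner hash: sum = 182+54+54+54+54+122+112+116+112 = 860; mod 256 = 92 → 5c.
Outer input = (K'⊕opad) ∥ inner = dc 5c 5c 5c 5c ∥ 5c.
Outer hash (tag): sum = 220+92+92+92+92+92 = 680; mod 256 = 168 → a8.

a8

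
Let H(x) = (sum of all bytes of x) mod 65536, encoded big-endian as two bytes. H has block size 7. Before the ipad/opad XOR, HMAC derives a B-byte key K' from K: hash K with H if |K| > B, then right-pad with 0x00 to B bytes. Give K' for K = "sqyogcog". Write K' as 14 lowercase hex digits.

036c0000000000

|K| = 8 > B = 7, so first hash the key.
H(K): sum = 115+113+121+111+103+99+111+103 = 876 → 03 6c.
Zero-pad H(K) = 03 6c to 7 bytes: K' = 03 6c 00 00 00 00 00.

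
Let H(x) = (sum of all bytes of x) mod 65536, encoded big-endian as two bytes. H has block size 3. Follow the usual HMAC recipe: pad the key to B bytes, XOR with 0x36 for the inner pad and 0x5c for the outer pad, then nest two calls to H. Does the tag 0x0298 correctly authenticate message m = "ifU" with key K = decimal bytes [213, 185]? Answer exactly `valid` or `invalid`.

valid

Key decimal bytes [213, 185] = d5 b9 is 2 bytes ≤ B = 3; zero-pad to 3 bytes: K' = d5 b9 00.
K' ⊕ ipad = e3 8f 36; K' ⊕ opad = 89 e5 5c.
Inner hash: sum = 227+143+54+105+102+85 = 716 → 02 cc.
Outer hash (recomputed tag): sum = 137+229+92+2+204 = 664 → 02 98.
Recomputed tag = 0298; claimed = 0298 → match.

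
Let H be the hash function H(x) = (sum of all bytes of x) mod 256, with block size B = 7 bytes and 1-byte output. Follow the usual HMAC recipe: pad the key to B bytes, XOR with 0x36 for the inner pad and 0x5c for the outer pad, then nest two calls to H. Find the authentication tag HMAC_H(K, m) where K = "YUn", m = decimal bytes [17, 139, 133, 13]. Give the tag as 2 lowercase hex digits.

Key "YUn" = 59 55 6e is 3 bytes ≤ B = 7; zero-pad to 7 bytes: K' = 59 55 6e 00 00 00 00.
K' ⊕ ipad = 6f 63 58 36 36 36 36.  K' ⊕ opad = 05 09 32 5c 5c 5c 5c.
Inner input = (K'⊕ipad) ∥ m = 6f 63 58 36 36 36 36 ∥ 11 8b 85 0d.
Inner hash: sum = 111+99+88+54+54+54+54+17+139+133+13 = 816; mod 256 = 48 → 30.
Outer input = (K'⊕opad) ∥ inner = 05 09 32 5c 5c 5c 5c ∥ 30.
Outer hash (tag): sum = 5+9+50+92+92+92+92+48 = 480; mod 256 = 224 → e0.

e0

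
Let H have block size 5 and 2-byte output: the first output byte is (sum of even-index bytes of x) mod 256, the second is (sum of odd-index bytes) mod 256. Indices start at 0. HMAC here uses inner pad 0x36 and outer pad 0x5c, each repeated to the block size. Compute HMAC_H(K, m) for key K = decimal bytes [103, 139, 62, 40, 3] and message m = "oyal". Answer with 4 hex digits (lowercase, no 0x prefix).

Key decimal bytes [103, 139, 62, 40, 3] = 67 8b 3e 28 03 is exactly B = 5 bytes: K' = 67 8b 3e 28 03.
K' ⊕ ipad = 51 bd 08 1e 35.  K' ⊕ opad = 3b d7 62 74 5f.
Inner input = (K'⊕ipad) ∥ m = 51 bd 08 1e 35 ∥ 6f 79 61 6c.
Inner hash: even-index sum = 371 mod 256 = 115; odd-index sum = 427 mod 256 = 171 → 73 ab.
Outer input = (K'⊕opad) ∥ inner = 3b d7 62 74 5f ∥ 73 ab.
Outer hash (tag): even-index sum = 423 mod 256 = 167; odd-index sum = 446 mod 256 = 190 → a7 be.

a7be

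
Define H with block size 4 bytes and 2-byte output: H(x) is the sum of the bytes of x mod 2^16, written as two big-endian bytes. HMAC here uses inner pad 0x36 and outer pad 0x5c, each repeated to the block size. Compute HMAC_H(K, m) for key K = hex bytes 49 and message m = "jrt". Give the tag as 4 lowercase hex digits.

019c

Key hex bytes 49 is 1 byte ≤ B = 4; zero-pad to 4 bytes: K' = 49 00 00 00.
K' ⊕ ipad = 7f 36 36 36.  K' ⊕ opad = 15 5c 5c 5c.
Inner input = (K'⊕ipad) ∥ m = 7f 36 36 36 ∥ 6a 72 74.
Inner hash: sum = 127+54+54+54+106+114+116 = 625 → 02 71.
Outer input = (K'⊕opad) ∥ inner = 15 5c 5c 5c ∥ 02 71.
Outer hash (tag): sum = 21+92+92+92+2+113 = 412 → 01 9c.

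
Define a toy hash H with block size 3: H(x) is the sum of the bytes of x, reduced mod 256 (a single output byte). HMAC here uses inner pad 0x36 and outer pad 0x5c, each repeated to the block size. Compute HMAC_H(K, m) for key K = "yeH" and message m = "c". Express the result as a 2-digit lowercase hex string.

Key "yeH" = 79 65 48 is exactly B = 3 bytes: K' = 79 65 48.
K' ⊕ ipad = 4f 53 7e.  K' ⊕ opad = 25 39 14.
Inner input = (K'⊕ipad) ∥ m = 4f 53 7e ∥ 63.
Inner hash: sum = 79+83+126+99 = 387; mod 256 = 131 → 83.
Outer input = (K'⊕opad) ∥ inner = 25 39 14 ∥ 83.
Outer hash (tag): sum = 37+57+20+131 = 245 → f5.

f5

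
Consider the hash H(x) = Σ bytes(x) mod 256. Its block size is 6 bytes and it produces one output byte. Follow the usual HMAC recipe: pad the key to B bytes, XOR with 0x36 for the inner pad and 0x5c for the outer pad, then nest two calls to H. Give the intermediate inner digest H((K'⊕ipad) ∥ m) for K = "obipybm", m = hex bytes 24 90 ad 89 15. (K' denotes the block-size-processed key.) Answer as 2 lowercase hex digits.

d1

Key "obipybm" = 6f 62 69 70 79 62 6d is 7 bytes > B = 6, so hash it first: H(key) = f2, then zero-pad to 6 bytes: K' = f2 00 00 00 00 00.
K' ⊕ ipad = c4 36 36 36 36 36.
Inner input = c4 36 36 36 36 36 ∥ 24 90 ad 89 15.
Inner hash: sum = 196+54+54+54+54+54+36+144+173+137+21 = 977; mod 256 = 209 → d1.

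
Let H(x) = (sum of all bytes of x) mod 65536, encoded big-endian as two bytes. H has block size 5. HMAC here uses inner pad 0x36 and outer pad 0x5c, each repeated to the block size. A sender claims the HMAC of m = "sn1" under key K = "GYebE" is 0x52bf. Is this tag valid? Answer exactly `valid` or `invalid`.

Key "GYebE" = 47 59 65 62 45 is exactly B = 5 bytes: K' = 47 59 65 62 45.
K' ⊕ ipad = 71 6f 53 54 73; K' ⊕ opad = 1b 05 39 3e 19.
Inner hash: sum = 113+111+83+84+115+115+110+49 = 780 → 03 0c.
Outer hash (recomputed tag): sum = 27+5+57+62+25+3+12 = 191 → 00 bf.
Recomputed tag = 00bf; claimed = 52bf → mismatch.

invalid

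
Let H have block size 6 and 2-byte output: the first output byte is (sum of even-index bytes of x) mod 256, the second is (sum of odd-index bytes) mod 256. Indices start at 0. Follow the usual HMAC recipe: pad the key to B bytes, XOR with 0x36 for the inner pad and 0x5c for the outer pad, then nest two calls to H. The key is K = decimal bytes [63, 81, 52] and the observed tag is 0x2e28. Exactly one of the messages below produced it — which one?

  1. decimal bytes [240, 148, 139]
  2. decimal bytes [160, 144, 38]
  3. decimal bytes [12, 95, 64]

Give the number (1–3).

2

Key decimal bytes [63, 81, 52] = 3f 51 34 is 3 bytes ≤ B = 6; zero-pad to 6 bytes: K' = 3f 51 34 00 00 00.
K' ⊕ ipad = 09 67 02 36 36 36; K' ⊕ opad = 63 0d 68 5c 5c 5c.
m1: inner = H(09 67 02 36 36 36 f0 94 8b) = bc 67; tag = H(63 0d 68 5c 5c 5c bc 67) = e32c
m2: inner = H(09 67 02 36 36 36 a0 90 26) = 07 63; tag = H(63 0d 68 5c 5c 5c 07 63) = 2e28 ← matches
m3: inner = H(09 67 02 36 36 36 0c 5f 40) = 8d 32; tag = H(63 0d 68 5c 5c 5c 8d 32) = b4f7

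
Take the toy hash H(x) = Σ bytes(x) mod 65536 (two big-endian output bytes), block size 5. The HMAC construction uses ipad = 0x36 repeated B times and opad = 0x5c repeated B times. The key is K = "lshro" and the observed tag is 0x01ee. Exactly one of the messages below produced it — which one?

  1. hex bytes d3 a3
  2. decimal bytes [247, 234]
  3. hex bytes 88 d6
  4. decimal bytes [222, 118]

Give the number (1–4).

Key "lshro" = 6c 73 68 72 6f is exactly B = 5 bytes: K' = 6c 73 68 72 6f.
K' ⊕ ipad = 5a 45 5e 44 59; K' ⊕ opad = 30 2f 34 2e 33.
m1: inner = H(5a 45 5e 44 59 d3 a3) = 03 10; tag = H(30 2f 34 2e 33 03 10) = 0107
m2: inner = H(5a 45 5e 44 59 f7 ea) = 03 7b; tag = H(30 2f 34 2e 33 03 7b) = 0172
m3: inner = H(5a 45 5e 44 59 88 d6) = 02 f8; tag = H(30 2f 34 2e 33 02 f8) = 01ee ← matches
m4: inner = H(5a 45 5e 44 59 de 76) = 02 ee; tag = H(30 2f 34 2e 33 02 ee) = 01e4

3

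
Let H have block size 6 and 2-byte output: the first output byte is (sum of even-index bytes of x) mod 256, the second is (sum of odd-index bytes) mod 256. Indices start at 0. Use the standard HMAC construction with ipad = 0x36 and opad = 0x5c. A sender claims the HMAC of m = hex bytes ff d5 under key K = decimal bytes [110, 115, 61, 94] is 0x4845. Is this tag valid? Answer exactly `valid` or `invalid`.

Key decimal bytes [110, 115, 61, 94] = 6e 73 3d 5e is 4 bytes ≤ B = 6; zero-pad to 6 bytes: K' = 6e 73 3d 5e 00 00.
K' ⊕ ipad = 58 45 0b 68 36 36; K' ⊕ opad = 32 2f 61 02 5c 5c.
Inner hash: even-index sum = 408 mod 256 = 152; odd-index sum = 440 mod 256 = 184 → 98 b8.
Outer hash (recomputed tag): even-index sum = 391 mod 256 = 135; odd-index sum = 325 mod 256 = 69 → 87 45.
Recomputed tag = 8745; claimed = 4845 → mismatch.

invalid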